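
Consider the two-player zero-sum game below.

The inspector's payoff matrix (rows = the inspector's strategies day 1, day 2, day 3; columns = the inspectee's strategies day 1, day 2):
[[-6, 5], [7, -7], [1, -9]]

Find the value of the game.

-7/25

Row day 3 is strictly dominated by row day 2, so the inspector never plays it.
The remaining 2×2 game on (day 1, day 2) × (day 1, day 2) has no saddle point. Let the inspector play day 1 with probability p; indifference gives −6p + 7(1−p) = 5p − 7(1−p), so p = 14/25.
Similarly the inspectee's optimal q on day 1 is 12/25, and the value is -6·(12/25) + (5)·(13/25) = -7/25.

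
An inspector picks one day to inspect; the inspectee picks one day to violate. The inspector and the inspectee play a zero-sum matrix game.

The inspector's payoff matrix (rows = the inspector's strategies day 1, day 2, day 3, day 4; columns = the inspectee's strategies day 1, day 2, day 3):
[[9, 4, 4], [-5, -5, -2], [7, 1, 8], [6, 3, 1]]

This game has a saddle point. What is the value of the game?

Row minima: 4, -5, 1, 1 → the inspector's maximin is 4.
Column maxima: 9, 4, 8 → the inspectee's minimax is 4.
They coincide at (day 1, day 2), so the value is 4.

4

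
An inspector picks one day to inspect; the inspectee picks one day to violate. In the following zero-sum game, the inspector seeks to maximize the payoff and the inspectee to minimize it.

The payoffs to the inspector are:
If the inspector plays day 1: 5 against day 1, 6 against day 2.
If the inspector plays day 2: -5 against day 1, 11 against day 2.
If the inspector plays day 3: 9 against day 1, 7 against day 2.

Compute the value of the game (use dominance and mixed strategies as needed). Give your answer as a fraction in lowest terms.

Row day 1 is strictly dominated by row day 3, so the inspector never plays it.
The remaining 2×2 game on (day 2, day 3) × (day 1, day 2) has no saddle point. Let the inspector play day 2 with probability p; indifference gives −5p + 9(1−p) = 11p + 7(1−p), so p = 1/9.
Similarly the inspectee's optimal q on day 1 is 2/9, and the value is -5·(2/9) + (11)·(7/9) = 67/9.

67/9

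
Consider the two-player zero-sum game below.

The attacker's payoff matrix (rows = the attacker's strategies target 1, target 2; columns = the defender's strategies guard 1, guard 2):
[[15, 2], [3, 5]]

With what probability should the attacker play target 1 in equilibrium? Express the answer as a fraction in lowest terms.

Row minima are 2 and 3, so the attacker's maximin is 3; column maxima are 15 and 5, so the defender's minimax is 5. These differ, so the equilibrium is in mixed strategies.
Let the attacker play target 1 with probability p. The defender is indifferent when 15p + 3(1−p) = 2p + 5(1−p), giving p = 2/15.

2/15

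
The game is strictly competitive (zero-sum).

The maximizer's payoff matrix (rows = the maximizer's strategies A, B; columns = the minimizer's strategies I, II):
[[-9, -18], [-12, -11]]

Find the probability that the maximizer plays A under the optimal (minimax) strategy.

Row minima are -18 and -12, so the maximizer's maximin is -12; column maxima are -9 and -11, so the minimizer's minimax is -11. These differ, so the equilibrium is in mixed strategies.
Let the maximizer play A with probability p. The minimizer is indifferent when −9p − 12(1−p) = −18p − 11(1−p), giving p = 1/10.

1/10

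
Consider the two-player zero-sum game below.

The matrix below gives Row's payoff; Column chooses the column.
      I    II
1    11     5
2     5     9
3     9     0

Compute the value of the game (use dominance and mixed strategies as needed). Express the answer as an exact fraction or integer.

Row 3 is strictly dominated by row 1, so Row never plays it.
The remaining 2×2 game on (1, 2) × (I, II) has no saddle point. Let Row play 1 with probability p; indifference gives 11p + 5(1−p) = 5p + 9(1−p), so p = 2/5.
Similarly Column's optimal q on I is 2/5, and the value is 11·(2/5) + (5)·(3/5) = 37/5.

37/5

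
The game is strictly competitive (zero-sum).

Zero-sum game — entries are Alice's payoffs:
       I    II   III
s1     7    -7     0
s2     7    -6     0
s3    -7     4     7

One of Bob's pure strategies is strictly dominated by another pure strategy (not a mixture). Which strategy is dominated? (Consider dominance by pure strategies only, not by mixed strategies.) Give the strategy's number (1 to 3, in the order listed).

3

Bob prefers columns that give Alice less. Compare III with II: -7 < 0, -6 < 0, 4 < 7.
So II strictly dominates III for Bob; III is strictly dominated.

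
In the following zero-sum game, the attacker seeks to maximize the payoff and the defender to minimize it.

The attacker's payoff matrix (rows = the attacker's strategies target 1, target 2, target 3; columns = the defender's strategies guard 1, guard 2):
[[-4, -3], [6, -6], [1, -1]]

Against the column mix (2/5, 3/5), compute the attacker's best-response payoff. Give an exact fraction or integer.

target 1: (-4)·(2/5) + (-3)·(3/5) = -17/5.
target 2: (6)·(2/5) + (-6)·(3/5) = -6/5.
target 3: (1)·(2/5) + (-1)·(3/5) = -1/5.
The best pure response is target 3 with expected payoff -1/5.

-1/5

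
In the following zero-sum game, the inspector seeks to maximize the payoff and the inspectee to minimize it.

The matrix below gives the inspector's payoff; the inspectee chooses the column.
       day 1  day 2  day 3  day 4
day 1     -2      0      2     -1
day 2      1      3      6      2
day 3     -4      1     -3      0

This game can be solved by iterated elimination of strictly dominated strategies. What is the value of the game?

Column day 2 is strictly dominated by day 1 for the inspectee (-2<0, 1<3, -4<1); eliminate day 2.
Column day 3 is strictly dominated by day 1 for the inspectee (-2<2, 1<6, -4<-3); eliminate day 3.
Row day 1 is strictly dominated by row day 2 (1>-2, 2>-1); eliminate day 1.
Column day 4 is strictly dominated by day 1 for the inspectee (1<2, -4<0); eliminate day 4.
Row day 3 is strictly dominated by row day 2 (1>-4); eliminate day 3.
Only (day 2, day 1) remains, with payoff 1.

1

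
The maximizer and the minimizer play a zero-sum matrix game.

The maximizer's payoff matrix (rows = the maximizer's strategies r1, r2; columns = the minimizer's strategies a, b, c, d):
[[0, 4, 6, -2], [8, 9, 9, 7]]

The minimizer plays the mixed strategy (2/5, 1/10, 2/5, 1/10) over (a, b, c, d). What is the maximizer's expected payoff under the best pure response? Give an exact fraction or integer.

42/5

r1: (0)·(2/5) + (4)·(1/10) + (6)·(2/5) + (-2)·(1/10) = 13/5.
r2: (8)·(2/5) + (9)·(1/10) + (9)·(2/5) + (7)·(1/10) = 42/5.
The best pure response is r2 with expected payoff 42/5.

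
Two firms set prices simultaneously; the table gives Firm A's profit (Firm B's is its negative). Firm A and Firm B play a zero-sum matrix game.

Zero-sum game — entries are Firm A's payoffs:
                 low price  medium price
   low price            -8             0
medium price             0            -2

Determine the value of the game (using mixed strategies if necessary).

-8/5

Row minima are -8 and -2, so Firm A's maximin is -2; column maxima are 0 and 0, so Firm B's minimax is 0. These differ, so the equilibrium is in mixed strategies.
Let Firm A play low price with probability p. Firm B is indifferent when −8p = −2(1−p), giving p = 1/5.
Let Firm B play low price with probability q. Firm A is indifferent when −8q = −2(1−q), giving q = 1/5.
The value is -8·(1/5) + (0)·(4/5) = -8/5.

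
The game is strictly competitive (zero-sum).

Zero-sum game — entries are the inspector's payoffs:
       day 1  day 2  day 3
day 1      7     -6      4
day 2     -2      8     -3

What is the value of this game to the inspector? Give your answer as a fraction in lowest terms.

2/3

Column day 1 is strictly dominated by day 3 for the inspectee (it gives the inspector more in every row).
The remaining 2×2 game on (day 1, day 2) × (day 2, day 3) has no saddle point. Let the inspector play day 1 with probability p; indifference gives −6p + 8(1−p) = 4p − 3(1−p), so p = 11/21.
Similarly the inspectee's optimal q on day 2 is 1/3, and the value is -6·(1/3) + (4)·(2/3) = 2/3.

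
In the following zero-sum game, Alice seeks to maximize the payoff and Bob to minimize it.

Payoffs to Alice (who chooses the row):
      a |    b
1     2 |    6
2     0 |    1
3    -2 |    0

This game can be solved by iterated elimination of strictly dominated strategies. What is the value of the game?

2

Column b is strictly dominated by a for Bob (2<6, 0<1, -2<0); eliminate b.
Row 3 is strictly dominated by row 1 (2>-2); eliminate 3.
Row 2 is strictly dominated by row 1 (2>0); eliminate 2.
Only (1, a) remains, with payoff 2.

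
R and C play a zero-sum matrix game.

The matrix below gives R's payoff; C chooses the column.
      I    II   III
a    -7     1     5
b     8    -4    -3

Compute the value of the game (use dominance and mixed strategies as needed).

-1

Column III is strictly dominated by II for C (it gives R more in every row).
The remaining 2×2 game on (a, b) × (I, II) has no saddle point. Let R play a with probability p; indifference gives −7p + 8(1−p) = p − 4(1−p), so p = 3/5.
Similarly C's optimal q on I is 1/4, and the value is -7·(1/4) + (1)·(3/4) = -1.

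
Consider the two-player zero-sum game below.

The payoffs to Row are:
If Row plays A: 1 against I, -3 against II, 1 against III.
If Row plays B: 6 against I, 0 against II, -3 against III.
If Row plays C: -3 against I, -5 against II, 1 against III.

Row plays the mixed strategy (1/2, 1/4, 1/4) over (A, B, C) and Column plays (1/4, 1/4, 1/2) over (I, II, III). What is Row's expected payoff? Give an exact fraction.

-3/8

Against (1/4, 1/4, 1/2), each row's expected payoff is A: 0; B: 0; C: -3/2.
Taking the (1/2, 1/4, 1/4)-weighted average: (1/2)·(0) + (1/4)·(0) + (1/4)·(-3/2) = -3/8.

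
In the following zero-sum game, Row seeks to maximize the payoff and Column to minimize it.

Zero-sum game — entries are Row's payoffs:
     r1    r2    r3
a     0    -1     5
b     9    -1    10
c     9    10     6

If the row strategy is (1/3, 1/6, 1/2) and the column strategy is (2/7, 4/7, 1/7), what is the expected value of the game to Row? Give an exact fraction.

109/21

Against (2/7, 4/7, 1/7), each row's expected payoff is a: 1/7; b: 24/7; c: 64/7.
Taking the (1/3, 1/6, 1/2)-weighted average: (1/3)·(1/7) + (1/6)·(24/7) + (1/2)·(64/7) = 109/21.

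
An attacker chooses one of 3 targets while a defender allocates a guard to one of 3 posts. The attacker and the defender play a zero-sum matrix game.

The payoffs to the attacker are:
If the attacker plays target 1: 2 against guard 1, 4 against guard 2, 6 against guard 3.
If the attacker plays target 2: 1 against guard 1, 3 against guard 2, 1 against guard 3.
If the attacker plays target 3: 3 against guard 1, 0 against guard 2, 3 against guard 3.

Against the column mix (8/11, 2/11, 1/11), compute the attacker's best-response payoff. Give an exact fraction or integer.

target 1: (2)·(8/11) + (4)·(2/11) + (6)·(1/11) = 30/11.
target 2: (1)·(8/11) + (3)·(2/11) + (1)·(1/11) = 15/11.
target 3: (3)·(8/11) + (0)·(2/11) + (3)·(1/11) = 27/11.
The best pure response is target 1 with expected payoff 30/11.

30/11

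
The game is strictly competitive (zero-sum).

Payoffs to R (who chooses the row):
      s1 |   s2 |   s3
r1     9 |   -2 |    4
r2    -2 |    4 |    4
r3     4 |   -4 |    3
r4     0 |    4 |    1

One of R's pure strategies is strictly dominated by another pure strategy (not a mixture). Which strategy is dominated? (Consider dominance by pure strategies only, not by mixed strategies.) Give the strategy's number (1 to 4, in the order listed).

Compare r3 with r1: 9 > 4, -2 > -4, 4 > 3.
So r1 strictly dominates r3 for R; r3 is strictly dominated.

3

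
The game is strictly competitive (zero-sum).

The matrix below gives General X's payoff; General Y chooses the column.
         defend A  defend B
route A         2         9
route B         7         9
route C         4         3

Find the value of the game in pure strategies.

7

Row minima: 2, 7, 3 → General X's maximin is 7.
Column maxima: 7, 9 → General Y's minimax is 7.
They coincide at (route B, defend A), so the value is 7.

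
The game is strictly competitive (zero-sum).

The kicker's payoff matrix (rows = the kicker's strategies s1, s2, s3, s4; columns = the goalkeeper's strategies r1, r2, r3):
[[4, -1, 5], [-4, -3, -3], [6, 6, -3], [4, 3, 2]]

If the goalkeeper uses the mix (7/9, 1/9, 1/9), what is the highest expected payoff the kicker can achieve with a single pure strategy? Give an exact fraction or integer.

s1: (4)·(7/9) + (-1)·(1/9) + (5)·(1/9) = 32/9.
s2: (-4)·(7/9) + (-3)·(1/9) + (-3)·(1/9) = -34/9.
s3: (6)·(7/9) + (6)·(1/9) + (-3)·(1/9) = 5.
s4: (4)·(7/9) + (3)·(1/9) + (2)·(1/9) = 11/3.
The best pure response is s3 with expected payoff 5.

5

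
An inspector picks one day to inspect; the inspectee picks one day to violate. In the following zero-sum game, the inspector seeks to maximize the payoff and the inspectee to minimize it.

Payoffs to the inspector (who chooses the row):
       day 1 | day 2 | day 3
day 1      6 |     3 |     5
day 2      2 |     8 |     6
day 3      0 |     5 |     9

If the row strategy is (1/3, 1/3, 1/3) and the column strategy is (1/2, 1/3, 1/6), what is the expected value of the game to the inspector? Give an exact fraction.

38/9

Against (1/2, 1/3, 1/6), each row's expected payoff is day 1: 29/6; day 2: 14/3; day 3: 19/6.
Taking the (1/3, 1/3, 1/3)-weighted average: (1/3)·(29/6) + (1/3)·(14/3) + (1/3)·(19/6) = 38/9.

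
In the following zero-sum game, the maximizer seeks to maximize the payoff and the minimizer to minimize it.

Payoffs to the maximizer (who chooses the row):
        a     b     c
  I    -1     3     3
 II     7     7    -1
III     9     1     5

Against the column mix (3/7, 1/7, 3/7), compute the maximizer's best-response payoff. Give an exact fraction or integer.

I: (-1)·(3/7) + (3)·(1/7) + (3)·(3/7) = 9/7.
II: (7)·(3/7) + (7)·(1/7) + (-1)·(3/7) = 25/7.
III: (9)·(3/7) + (1)·(1/7) + (5)·(3/7) = 43/7.
The best pure response is III with expected payoff 43/7.

43/7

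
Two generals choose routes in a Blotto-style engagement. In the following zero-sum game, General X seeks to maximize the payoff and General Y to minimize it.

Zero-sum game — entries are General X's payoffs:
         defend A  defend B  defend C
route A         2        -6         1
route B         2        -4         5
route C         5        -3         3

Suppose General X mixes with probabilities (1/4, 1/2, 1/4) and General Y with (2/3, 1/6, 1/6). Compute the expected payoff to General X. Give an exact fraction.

41/24

Against (2/3, 1/6, 1/6), each row's expected payoff is route A: 1/2; route B: 3/2; route C: 10/3.
Taking the (1/4, 1/2, 1/4)-weighted average: (1/4)·(1/2) + (1/2)·(3/2) + (1/4)·(10/3) = 41/24.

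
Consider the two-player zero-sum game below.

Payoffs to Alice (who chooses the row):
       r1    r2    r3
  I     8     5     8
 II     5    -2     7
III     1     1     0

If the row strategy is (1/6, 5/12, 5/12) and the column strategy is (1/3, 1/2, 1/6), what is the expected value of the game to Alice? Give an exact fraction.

Against (1/3, 1/2, 1/6), each row's expected payoff is I: 13/2; II: 11/6; III: 5/6.
Taking the (1/6, 5/12, 5/12)-weighted average: (1/6)·(13/2) + (5/12)·(11/6) + (5/12)·(5/6) = 79/36.

79/36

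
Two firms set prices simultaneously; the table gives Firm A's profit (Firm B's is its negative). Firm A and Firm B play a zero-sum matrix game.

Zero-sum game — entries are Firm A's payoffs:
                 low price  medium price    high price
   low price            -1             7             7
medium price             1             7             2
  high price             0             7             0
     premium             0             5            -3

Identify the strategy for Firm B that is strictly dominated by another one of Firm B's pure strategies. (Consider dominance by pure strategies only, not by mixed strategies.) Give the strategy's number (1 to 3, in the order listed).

2

Firm B prefers columns that give Firm A less. Compare medium price with low price: -1 < 7, 1 < 7, 0 < 7, 0 < 5.
So low price strictly dominates medium price for Firm B; medium price is strictly dominated.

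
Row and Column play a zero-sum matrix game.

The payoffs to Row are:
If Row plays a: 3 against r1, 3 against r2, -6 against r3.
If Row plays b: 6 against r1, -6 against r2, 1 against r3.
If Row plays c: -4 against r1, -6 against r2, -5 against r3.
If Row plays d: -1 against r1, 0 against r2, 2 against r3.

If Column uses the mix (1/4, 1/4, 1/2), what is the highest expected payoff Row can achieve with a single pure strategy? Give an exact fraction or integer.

a: (3)·(1/4) + (3)·(1/4) + (-6)·(1/2) = -3/2.
b: (6)·(1/4) + (-6)·(1/4) + (1)·(1/2) = 1/2.
c: (-4)·(1/4) + (-6)·(1/4) + (-5)·(1/2) = -5.
d: (-1)·(1/4) + (0)·(1/4) + (2)·(1/2) = 3/4.
The best pure response is d with expected payoff 3/4.

3/4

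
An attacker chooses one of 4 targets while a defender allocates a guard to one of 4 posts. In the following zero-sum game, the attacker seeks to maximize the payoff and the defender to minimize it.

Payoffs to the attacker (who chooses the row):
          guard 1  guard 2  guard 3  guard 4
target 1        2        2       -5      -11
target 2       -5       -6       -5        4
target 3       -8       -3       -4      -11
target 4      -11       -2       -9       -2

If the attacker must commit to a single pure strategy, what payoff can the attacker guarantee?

-6

The worst-case payoff for each row is target 1: -11, target 2: -6, target 3: -11, target 4: -11.
The best of these is -6.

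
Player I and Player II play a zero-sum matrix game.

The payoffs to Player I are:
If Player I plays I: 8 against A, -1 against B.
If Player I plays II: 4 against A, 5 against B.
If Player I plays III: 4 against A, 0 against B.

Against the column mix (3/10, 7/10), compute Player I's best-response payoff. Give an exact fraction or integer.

47/10

I: (8)·(3/10) + (-1)·(7/10) = 17/10.
II: (4)·(3/10) + (5)·(7/10) = 47/10.
III: (4)·(3/10) + (0)·(7/10) = 6/5.
The best pure response is II with expected payoff 47/10.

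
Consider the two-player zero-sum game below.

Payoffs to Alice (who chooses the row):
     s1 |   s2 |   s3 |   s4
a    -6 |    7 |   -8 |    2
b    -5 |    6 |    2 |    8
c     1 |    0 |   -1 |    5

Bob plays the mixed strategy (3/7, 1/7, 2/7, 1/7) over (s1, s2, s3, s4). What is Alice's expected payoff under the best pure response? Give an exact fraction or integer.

a: (-6)·(3/7) + (7)·(1/7) + (-8)·(2/7) + (2)·(1/7) = -25/7.
b: (-5)·(3/7) + (6)·(1/7) + (2)·(2/7) + (8)·(1/7) = 3/7.
c: (1)·(3/7) + (0)·(1/7) + (-1)·(2/7) + (5)·(1/7) = 6/7.
The best pure response is c with expected payoff 6/7.

6/7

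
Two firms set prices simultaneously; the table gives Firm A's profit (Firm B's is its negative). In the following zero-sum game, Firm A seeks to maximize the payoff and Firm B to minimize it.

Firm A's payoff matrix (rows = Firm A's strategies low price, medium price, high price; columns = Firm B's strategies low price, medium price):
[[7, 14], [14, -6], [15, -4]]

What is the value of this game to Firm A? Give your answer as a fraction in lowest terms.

119/13

Row medium price is strictly dominated by row high price, so Firm A never plays it.
The remaining 2×2 game on (low price, high price) × (low price, medium price) has no saddle point. Let Firm A play low price with probability p; indifference gives 7p + 15(1−p) = 14p − 4(1−p), so p = 19/26.
Similarly Firm B's optimal q on low price is 9/13, and the value is 7·(9/13) + (14)·(4/13) = 119/13.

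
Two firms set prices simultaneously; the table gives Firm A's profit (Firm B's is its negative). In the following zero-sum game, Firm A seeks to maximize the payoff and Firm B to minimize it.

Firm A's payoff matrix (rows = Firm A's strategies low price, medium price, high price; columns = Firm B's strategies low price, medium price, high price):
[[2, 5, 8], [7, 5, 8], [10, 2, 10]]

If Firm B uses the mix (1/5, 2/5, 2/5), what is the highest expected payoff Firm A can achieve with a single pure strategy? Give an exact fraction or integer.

low price: (2)·(1/5) + (5)·(2/5) + (8)·(2/5) = 28/5.
medium price: (7)·(1/5) + (5)·(2/5) + (8)·(2/5) = 33/5.
high price: (10)·(1/5) + (2)·(2/5) + (10)·(2/5) = 34/5.
The best pure response is high price with expected payoff 34/5.

34/5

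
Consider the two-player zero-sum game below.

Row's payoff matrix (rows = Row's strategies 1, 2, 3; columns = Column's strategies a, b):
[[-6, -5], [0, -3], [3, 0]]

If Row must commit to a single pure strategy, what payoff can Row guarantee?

0

The worst-case payoff for each row is 1: -6, 2: -3, 3: 0.
The best of these is 0.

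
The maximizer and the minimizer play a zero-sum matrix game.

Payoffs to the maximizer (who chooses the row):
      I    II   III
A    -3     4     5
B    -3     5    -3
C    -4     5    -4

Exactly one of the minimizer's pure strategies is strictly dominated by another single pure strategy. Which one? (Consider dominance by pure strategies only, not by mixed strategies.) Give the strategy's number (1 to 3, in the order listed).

2

The minimizer prefers columns that give the maximizer less. Compare II with I: -3 < 4, -3 < 5, -4 < 5.
So I strictly dominates II for the minimizer; II is strictly dominated.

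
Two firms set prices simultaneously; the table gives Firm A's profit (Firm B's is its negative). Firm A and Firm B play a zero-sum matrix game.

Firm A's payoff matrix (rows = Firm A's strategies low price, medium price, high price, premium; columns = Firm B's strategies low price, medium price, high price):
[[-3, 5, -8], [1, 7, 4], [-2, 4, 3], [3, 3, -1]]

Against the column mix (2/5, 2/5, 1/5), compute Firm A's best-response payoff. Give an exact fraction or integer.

low price: (-3)·(2/5) + (5)·(2/5) + (-8)·(1/5) = -4/5.
medium price: (1)·(2/5) + (7)·(2/5) + (4)·(1/5) = 4.
high price: (-2)·(2/5) + (4)·(2/5) + (3)·(1/5) = 7/5.
premium: (3)·(2/5) + (3)·(2/5) + (-1)·(1/5) = 11/5.
The best pure response is medium price with expected payoff 4.

4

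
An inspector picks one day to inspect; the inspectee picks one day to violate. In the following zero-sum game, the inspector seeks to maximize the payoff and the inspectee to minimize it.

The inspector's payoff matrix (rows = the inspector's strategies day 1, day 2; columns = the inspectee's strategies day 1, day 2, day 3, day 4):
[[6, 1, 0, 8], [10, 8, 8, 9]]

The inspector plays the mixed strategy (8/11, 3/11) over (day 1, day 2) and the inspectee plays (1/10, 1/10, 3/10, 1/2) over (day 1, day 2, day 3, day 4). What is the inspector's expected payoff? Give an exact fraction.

637/110

Against (1/10, 1/10, 3/10, 1/2), each row's expected payoff is day 1: 47/10; day 2: 87/10.
Taking the (8/11, 3/11)-weighted average: (8/11)·(47/10) + (3/11)·(87/10) = 637/110.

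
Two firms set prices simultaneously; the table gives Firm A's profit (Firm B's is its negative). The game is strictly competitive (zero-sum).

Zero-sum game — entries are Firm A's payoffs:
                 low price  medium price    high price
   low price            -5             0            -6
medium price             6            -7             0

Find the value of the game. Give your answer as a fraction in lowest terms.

-42/13

Column low price is strictly dominated by high price for Firm B (it gives Firm A more in every row).
The remaining 2×2 game on (low price, medium price) × (medium price, high price) has no saddle point. Let Firm A play low price with probability p; indifference gives −7(1−p) = −6p, so p = 7/13.
Similarly Firm B's optimal q on medium price is 6/13, and the value is 0·(6/13) + (-6)·(7/13) = -42/13.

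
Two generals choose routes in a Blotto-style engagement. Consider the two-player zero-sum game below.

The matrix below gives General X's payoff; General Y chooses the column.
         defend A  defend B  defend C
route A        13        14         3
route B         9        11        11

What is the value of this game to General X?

Column defend B is strictly dominated by defend A for General Y (it gives General X more in every row).
The remaining 2×2 game on (route A, route B) × (defend A, defend C) has no saddle point. Let General X play route A with probability p; indifference gives 13p + 9(1−p) = 3p + 11(1−p), so p = 1/6.
Similarly General Y's optimal q on defend A is 2/3, and the value is 13·(2/3) + (3)·(1/3) = 29/3.

29/3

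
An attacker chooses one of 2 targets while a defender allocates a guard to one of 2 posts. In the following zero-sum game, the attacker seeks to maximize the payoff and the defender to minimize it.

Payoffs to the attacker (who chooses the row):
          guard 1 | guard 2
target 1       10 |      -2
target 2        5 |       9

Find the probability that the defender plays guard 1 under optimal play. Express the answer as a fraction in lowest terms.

11/16

Row minima are -2 and 5, so the attacker's maximin is 5; column maxima are 10 and 9, so the defender's minimax is 9. These differ, so the equilibrium is in mixed strategies.
Let the defender play guard 1 with probability q. The attacker is indifferent when 10q − 2(1−q) = 5q + 9(1−q), giving q = 11/16.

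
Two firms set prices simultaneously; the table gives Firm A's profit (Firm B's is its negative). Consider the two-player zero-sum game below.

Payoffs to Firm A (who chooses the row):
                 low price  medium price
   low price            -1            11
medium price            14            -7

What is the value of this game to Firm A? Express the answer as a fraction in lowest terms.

Row minima are -1 and -7, so Firm A's maximin is -1; column maxima are 14 and 11, so Firm B's minimax is 11. These differ, so the equilibrium is in mixed strategies.
Let Firm A play low price with probability p. Firm B is indifferent when −p + 14(1−p) = 11p − 7(1−p), giving p = 7/11.
Let Firm B play low price with probability q. Firm A is indifferent when −q + 11(1−q) = 14q − 7(1−q), giving q = 6/11.
The value is -1·(6/11) + (11)·(5/11) = 49/11.

49/11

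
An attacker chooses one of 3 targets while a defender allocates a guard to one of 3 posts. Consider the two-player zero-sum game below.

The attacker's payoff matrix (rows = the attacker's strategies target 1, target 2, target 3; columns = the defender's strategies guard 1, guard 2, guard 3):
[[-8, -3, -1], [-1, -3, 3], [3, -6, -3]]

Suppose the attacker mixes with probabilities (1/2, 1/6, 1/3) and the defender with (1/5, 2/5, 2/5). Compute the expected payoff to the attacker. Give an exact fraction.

Against (1/5, 2/5, 2/5), each row's expected payoff is target 1: -16/5; target 2: -1/5; target 3: -3.
Taking the (1/2, 1/6, 1/3)-weighted average: (1/2)·(-16/5) + (1/6)·(-1/5) + (1/3)·(-3) = -79/30.

-79/30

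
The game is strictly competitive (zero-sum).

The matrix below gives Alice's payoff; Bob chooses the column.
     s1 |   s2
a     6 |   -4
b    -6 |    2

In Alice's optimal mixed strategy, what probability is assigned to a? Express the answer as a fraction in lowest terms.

4/9

Row minima are -4 and -6, so Alice's maximin is -4; column maxima are 6 and 2, so Bob's minimax is 2. These differ, so the equilibrium is in mixed strategies.
Let Alice play a with probability p. Bob is indifferent when 6p − 6(1−p) = −4p + 2(1−p), giving p = 4/9.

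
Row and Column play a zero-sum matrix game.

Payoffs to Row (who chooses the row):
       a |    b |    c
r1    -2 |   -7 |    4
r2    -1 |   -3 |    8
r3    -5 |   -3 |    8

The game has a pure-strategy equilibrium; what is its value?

-3

Row minima: -7, -3, -5 → Row's maximin is -3.
Column maxima: -1, -3, 8 → Column's minimax is -3.
They coincide at (r2, b), so the value is -3.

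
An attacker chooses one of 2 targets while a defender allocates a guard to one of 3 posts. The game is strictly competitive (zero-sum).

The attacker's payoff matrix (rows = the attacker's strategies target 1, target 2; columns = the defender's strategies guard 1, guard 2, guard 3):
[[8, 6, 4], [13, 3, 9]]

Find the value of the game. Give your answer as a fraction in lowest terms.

Column guard 1 is strictly dominated by guard 3 for the defender (it gives the attacker more in every row).
The remaining 2×2 game on (target 1, target 2) × (guard 2, guard 3) has no saddle point. Let the attacker play target 1 with probability p; indifference gives 6p + 3(1−p) = 4p + 9(1−p), so p = 3/4.
Similarly the defender's optimal q on guard 2 is 5/8, and the value is 6·(5/8) + (4)·(3/8) = 21/4.

21/4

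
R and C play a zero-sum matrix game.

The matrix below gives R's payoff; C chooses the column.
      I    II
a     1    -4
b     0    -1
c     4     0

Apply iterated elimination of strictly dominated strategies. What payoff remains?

0

Row b is strictly dominated by row c (4>0, 0>-1); eliminate b.
Row a is strictly dominated by row c (4>1, 0>-4); eliminate a.
Column I is strictly dominated by II for C (0<4); eliminate I.
Only (c, II) remains, with payoff 0.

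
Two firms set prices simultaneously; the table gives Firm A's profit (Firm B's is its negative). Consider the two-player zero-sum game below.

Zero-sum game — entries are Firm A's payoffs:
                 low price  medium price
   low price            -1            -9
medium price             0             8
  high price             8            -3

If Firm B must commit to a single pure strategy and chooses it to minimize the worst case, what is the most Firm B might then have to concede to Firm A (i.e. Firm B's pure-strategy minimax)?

The worst case (largest entry) in each column is low price: 8, medium price: 8.
The best (smallest) of these is 8.

8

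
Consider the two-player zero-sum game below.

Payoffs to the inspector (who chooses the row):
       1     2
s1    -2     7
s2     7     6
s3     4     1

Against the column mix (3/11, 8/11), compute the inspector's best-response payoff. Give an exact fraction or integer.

s1: (-2)·(3/11) + (7)·(8/11) = 50/11.
s2: (7)·(3/11) + (6)·(8/11) = 69/11.
s3: (4)·(3/11) + (1)·(8/11) = 20/11.
The best pure response is s2 with expected payoff 69/11.

69/11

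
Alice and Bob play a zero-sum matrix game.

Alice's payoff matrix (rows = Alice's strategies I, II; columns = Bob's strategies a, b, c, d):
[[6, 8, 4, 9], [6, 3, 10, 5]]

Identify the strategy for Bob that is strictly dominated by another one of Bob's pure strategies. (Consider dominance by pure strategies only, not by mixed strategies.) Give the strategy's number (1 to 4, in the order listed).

Bob prefers columns that give Alice less. Compare d with b: 8 < 9, 3 < 5.
So b strictly dominates d for Bob; d is strictly dominated.

4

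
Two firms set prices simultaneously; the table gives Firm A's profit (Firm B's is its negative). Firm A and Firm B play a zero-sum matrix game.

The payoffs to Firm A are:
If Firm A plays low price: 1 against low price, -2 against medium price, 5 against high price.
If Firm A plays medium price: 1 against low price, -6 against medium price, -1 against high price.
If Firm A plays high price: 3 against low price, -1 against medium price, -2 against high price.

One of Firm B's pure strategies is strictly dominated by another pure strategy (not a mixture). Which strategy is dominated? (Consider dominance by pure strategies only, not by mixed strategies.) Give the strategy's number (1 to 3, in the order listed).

1

Firm B prefers columns that give Firm A less. Compare low price with medium price: -2 < 1, -6 < 1, -1 < 3.
So medium price strictly dominates low price for Firm B; low price is strictly dominated.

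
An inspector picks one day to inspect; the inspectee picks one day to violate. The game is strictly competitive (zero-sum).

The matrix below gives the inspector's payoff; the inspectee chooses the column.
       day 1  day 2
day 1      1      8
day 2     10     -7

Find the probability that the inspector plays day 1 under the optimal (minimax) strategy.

17/24

Row minima are 1 and -7, so the inspector's maximin is 1; column maxima are 10 and 8, so the inspectee's minimax is 8. These differ, so the equilibrium is in mixed strategies.
Let the inspector play day 1 with probability p. The inspectee is indifferent when p + 10(1−p) = 8p − 7(1−p), giving p = 17/24.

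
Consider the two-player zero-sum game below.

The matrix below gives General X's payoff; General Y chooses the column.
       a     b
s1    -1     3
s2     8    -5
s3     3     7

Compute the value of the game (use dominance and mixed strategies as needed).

Row s1 is strictly dominated by row s3, so General X never plays it.
The remaining 2×2 game on (s2, s3) × (a, b) has no saddle point. Let General X play s2 with probability p; indifference gives 8p + 3(1−p) = −5p + 7(1−p), so p = 4/17.
Similarly General Y's optimal q on a is 12/17, and the value is 8·(12/17) + (-5)·(5/17) = 71/17.

71/17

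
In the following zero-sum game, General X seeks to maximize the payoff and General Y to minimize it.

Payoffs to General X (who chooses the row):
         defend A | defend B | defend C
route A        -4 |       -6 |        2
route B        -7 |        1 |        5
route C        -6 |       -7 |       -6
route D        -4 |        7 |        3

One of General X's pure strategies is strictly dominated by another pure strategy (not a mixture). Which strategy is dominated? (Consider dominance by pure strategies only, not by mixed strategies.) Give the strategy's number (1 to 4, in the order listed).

Compare route C with route A: -4 > -6, -6 > -7, 2 > -6.
So route A strictly dominates route C for General X; route C is strictly dominated.

3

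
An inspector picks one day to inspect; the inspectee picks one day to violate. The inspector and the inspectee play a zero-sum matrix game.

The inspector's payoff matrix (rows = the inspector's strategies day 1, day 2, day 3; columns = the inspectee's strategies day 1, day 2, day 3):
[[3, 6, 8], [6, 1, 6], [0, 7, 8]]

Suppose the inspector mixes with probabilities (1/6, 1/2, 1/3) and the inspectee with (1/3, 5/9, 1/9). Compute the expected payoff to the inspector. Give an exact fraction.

110/27

Against (1/3, 5/9, 1/9), each row's expected payoff is day 1: 47/9; day 2: 29/9; day 3: 43/9.
Taking the (1/6, 1/2, 1/3)-weighted average: (1/6)·(47/9) + (1/2)·(29/9) + (1/3)·(43/9) = 110/27.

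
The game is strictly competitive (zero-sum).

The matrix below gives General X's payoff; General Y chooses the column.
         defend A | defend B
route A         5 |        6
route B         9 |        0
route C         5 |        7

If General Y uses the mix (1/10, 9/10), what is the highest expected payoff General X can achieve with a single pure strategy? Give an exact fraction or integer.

34/5

route A: (5)·(1/10) + (6)·(9/10) = 59/10.
route B: (9)·(1/10) + (0)·(9/10) = 9/10.
route C: (5)·(1/10) + (7)·(9/10) = 34/5.
The best pure response is route C with expected payoff 34/5.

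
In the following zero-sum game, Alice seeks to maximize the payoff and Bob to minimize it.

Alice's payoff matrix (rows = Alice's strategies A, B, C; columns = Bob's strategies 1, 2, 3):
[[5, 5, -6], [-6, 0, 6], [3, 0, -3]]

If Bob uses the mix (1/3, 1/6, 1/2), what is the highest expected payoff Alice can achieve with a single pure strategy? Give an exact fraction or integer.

1

A: (5)·(1/3) + (5)·(1/6) + (-6)·(1/2) = -1/2.
B: (-6)·(1/3) + (0)·(1/6) + (6)·(1/2) = 1.
C: (3)·(1/3) + (0)·(1/6) + (-3)·(1/2) = -1/2.
The best pure response is B with expected payoff 1.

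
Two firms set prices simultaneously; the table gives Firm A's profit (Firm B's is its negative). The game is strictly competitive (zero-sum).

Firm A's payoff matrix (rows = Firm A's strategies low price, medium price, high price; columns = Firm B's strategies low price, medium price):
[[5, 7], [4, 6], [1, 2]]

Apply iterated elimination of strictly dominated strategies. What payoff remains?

Row high price is strictly dominated by row low price (5>1, 7>2); eliminate high price.
Row medium price is strictly dominated by row low price (5>4, 7>6); eliminate medium price.
Column medium price is strictly dominated by low price for Firm B (5<7); eliminate medium price.
Only (low price, low price) remains, with payoff 5.

5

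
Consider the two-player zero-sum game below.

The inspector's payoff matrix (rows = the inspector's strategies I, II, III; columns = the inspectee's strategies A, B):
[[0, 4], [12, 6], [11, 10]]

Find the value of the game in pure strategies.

10

Row minima: 0, 6, 10 → the inspector's maximin is 10.
Column maxima: 12, 10 → the inspectee's minimax is 10.
They coincide at (III, B), so the value is 10.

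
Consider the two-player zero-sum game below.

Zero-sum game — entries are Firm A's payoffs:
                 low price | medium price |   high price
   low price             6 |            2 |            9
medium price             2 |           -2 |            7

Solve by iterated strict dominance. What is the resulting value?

Row medium price is strictly dominated by row low price (6>2, 2>-2, 9>7); eliminate medium price.
Column low price is strictly dominated by medium price for Firm B (2<6); eliminate low price.
Column high price is strictly dominated by medium price for Firm B (2<9); eliminate high price.
Only (low price, medium price) remains, with payoff 2.

2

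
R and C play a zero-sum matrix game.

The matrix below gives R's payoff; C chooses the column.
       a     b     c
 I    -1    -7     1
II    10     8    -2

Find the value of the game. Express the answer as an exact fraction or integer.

Column a is strictly dominated by b for C (it gives R more in every row).
The remaining 2×2 game on (I, II) × (b, c) has no saddle point. Let R play I with probability p; indifference gives −7p + 8(1−p) = p − 2(1−p), so p = 5/9.
Similarly C's optimal q on b is 1/6, and the value is -7·(1/6) + (1)·(5/6) = -1/3.

-1/3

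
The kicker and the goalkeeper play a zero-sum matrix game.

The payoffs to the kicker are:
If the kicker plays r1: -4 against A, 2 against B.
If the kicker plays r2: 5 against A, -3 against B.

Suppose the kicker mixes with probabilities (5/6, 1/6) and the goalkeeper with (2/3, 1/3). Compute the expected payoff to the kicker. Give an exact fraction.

-23/18

Against (2/3, 1/3), each row's expected payoff is r1: -2; r2: 7/3.
Taking the (5/6, 1/6)-weighted average: (5/6)·(-2) + (1/6)·(7/3) = -23/18.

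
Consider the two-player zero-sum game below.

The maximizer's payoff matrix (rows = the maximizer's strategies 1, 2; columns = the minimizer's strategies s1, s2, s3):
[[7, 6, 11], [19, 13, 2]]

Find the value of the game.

Column s1 is strictly dominated by s2 for the minimizer (it gives the maximizer more in every row).
The remaining 2×2 game on (1, 2) × (s2, s3) has no saddle point. Let the maximizer play 1 with probability p; indifference gives 6p + 13(1−p) = 11p + 2(1−p), so p = 11/16.
Similarly the minimizer's optimal q on s2 is 9/16, and the value is 6·(9/16) + (11)·(7/16) = 131/16.

131/16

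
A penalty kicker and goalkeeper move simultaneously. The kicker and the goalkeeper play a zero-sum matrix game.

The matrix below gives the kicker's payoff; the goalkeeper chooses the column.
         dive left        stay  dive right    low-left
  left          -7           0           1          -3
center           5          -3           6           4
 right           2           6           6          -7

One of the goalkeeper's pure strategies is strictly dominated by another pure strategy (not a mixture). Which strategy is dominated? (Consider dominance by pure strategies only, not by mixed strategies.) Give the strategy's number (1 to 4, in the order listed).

3

The goalkeeper prefers columns that give the kicker less. Compare dive right with dive left: -7 < 1, 5 < 6, 2 < 6.
So dive left strictly dominates dive right for the goalkeeper; dive right is strictly dominated.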